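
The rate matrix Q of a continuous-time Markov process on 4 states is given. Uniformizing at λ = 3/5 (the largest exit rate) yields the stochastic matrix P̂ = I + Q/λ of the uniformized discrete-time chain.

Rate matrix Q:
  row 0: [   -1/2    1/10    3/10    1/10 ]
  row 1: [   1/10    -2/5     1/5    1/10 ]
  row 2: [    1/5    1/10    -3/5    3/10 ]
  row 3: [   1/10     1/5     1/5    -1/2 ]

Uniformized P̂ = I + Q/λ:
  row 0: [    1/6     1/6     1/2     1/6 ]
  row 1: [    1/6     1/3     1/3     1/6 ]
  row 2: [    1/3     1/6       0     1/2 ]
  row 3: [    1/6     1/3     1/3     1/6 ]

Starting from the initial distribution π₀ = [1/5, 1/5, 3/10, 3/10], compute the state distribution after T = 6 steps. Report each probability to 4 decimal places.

t=0: π = [0.2000, 0.2000, 0.3000, 0.3000]
t=1: π = [0.2167, 0.2500, 0.2667, 0.2667]
t=2: π = [0.2111, 0.2528, 0.2806, 0.2556]
t=3: π = [0.2134, 0.2514, 0.2750, 0.2602]
t=4: π = [0.2125, 0.2519, 0.2772, 0.2583]
t=5: π = [0.2129, 0.2517, 0.2763, 0.2591]
t=6: π = [0.2127, 0.2518, 0.2767, 0.2588]

π = [0.2127, 0.2518, 0.2767, 0.2588]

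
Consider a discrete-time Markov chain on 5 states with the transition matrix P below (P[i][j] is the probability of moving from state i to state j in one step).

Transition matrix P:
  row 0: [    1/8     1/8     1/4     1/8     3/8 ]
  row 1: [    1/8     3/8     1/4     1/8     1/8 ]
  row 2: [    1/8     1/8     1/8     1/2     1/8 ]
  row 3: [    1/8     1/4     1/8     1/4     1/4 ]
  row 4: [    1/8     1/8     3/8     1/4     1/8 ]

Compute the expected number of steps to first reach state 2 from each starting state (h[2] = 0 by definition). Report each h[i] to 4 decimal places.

h = [3.8733, 3.9819, 0.0000, 4.4887, 3.5475]

First-step conditioning: h[2] = 0; for i ≠ 2, h[i] = 1 + Σ_k P[i][k]·h[k].
  h[0] = 1 + 1/8·h[0] + 1/8·h[1] + 1/8·h[3] + 3/8·h[4]
  h[1] = 1 + 1/8·h[0] + 3/8·h[1] + 1/8·h[3] + 1/8·h[4]
  h[3] = 1 + 1/8·h[0] + 1/4·h[1] + 1/4·h[3] + 1/4·h[4]
  h[4] = 1 + 1/8·h[0] + 1/8·h[1] + 1/4·h[3] + 1/8·h[4]
Solving the 4×4 linear system over states ≠ 2 gives exactly h = [856/221, 880/221, 0, 992/221, 784/221] (h[2] = 0 is the target).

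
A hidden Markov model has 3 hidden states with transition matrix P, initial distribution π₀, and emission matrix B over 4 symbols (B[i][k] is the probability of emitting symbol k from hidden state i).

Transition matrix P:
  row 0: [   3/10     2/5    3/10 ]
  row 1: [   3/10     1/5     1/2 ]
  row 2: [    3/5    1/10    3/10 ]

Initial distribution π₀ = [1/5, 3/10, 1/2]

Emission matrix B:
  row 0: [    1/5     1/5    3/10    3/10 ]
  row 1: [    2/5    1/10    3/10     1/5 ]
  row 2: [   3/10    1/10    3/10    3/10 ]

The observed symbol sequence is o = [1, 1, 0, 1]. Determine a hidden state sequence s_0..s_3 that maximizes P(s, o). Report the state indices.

path = [2, 0, 2, 0]

t=0: δ = [4.000e-02, 3.000e-02, 5.000e-02]  (obs o_0=1)
t=1: δ = [6.000e-03, 1.600e-03, 1.500e-03]  ψ = [2, 0, 1]  (obs o_1=1)
t=2: δ = [3.600e-04, 9.600e-04, 5.400e-04]  ψ = [0, 0, 0]  (obs o_2=0)
t=3: δ = [6.480e-05, 1.920e-05, 4.800e-05]  ψ = [2, 1, 1]  (obs o_3=1)
backtrack: best end state = 0; path = [2, 0, 2, 0]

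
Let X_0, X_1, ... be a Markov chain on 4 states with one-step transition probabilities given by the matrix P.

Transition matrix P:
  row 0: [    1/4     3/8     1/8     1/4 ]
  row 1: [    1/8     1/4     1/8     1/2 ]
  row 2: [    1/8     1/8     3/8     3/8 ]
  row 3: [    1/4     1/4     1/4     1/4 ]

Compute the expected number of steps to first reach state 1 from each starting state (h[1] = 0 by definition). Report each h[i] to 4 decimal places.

h = [3.4815, 0.0000, 4.7407, 4.0741]

First-step conditioning: h[1] = 0; for i ≠ 1, h[i] = 1 + Σ_k P[i][k]·h[k].
  h[0] = 1 + 1/4·h[0] + 1/8·h[2] + 1/4·h[3]
  h[2] = 1 + 1/8·h[0] + 3/8·h[2] + 3/8·h[3]
  h[3] = 1 + 1/4·h[0] + 1/4·h[2] + 1/4·h[3]
Solving the 3×3 linear system over states ≠ 1 gives exactly h = [94/27, 0, 128/27, 110/27] (h[1] = 0 is the target).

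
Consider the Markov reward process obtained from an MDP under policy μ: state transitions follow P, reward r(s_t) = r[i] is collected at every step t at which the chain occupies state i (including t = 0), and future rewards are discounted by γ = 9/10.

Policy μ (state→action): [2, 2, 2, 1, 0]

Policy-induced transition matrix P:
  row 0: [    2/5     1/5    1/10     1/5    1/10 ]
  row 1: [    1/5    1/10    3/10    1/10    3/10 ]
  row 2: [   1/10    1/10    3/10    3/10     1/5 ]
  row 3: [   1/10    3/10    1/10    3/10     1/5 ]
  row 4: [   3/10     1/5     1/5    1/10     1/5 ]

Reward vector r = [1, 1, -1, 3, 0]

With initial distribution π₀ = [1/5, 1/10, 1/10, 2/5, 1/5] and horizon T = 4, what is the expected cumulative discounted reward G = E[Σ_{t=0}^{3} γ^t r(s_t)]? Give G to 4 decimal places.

G = 3.4805

t=0: π = [0.2000, 0.1000, 0.1000, 0.4000, 0.2000], E[r] = 1.4000, γ^t·E[r] = 1.400000, running G = 1.400000
t=1: π = [0.2100, 0.2200, 0.1600, 0.2200, 0.1900], E[r] = 0.9300, γ^t·E[r] = 0.837000, running G = 2.237000
t=2: π = [0.2230, 0.1840, 0.1950, 0.1970, 0.2010], E[r] = 0.8030, γ^t·E[r] = 0.650430, running G = 2.887430
t=3: π = [0.2255, 0.1818, 0.1959, 0.2007, 0.1961], E[r] = 0.8135, γ^t·E[r] = 0.593042, running G = 3.480472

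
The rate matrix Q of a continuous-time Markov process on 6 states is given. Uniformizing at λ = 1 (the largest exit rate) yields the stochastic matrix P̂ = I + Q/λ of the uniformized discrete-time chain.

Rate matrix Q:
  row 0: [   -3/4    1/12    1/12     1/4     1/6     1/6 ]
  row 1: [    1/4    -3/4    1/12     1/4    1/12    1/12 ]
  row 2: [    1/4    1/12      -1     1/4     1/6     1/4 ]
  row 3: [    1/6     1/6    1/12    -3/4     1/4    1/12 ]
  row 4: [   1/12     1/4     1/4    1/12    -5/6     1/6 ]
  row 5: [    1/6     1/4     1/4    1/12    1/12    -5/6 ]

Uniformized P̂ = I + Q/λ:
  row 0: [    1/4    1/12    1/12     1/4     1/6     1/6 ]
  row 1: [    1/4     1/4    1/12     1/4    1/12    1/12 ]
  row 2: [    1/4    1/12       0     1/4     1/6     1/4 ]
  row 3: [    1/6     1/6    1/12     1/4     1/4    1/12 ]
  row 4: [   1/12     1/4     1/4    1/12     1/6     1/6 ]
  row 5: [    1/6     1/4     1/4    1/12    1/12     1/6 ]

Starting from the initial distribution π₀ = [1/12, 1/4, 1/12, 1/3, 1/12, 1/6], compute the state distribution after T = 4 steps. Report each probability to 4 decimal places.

π = [0.1952, 0.1803, 0.1233, 0.1998, 0.1562, 0.1453]

t=0: π = [0.0833, 0.2500, 0.0833, 0.3333, 0.0833, 0.1667]
t=1: π = [0.1944, 0.1944, 0.1181, 0.2083, 0.1597, 0.1250]
t=2: π = [0.1956, 0.1806, 0.1209, 0.2025, 0.1574, 0.1429]
t=3: π = [0.1950, 0.1804, 0.1233, 0.1999, 0.1566, 0.1448]
t=4: π = [0.1952, 0.1803, 0.1233, 0.1998, 0.1562, 0.1453]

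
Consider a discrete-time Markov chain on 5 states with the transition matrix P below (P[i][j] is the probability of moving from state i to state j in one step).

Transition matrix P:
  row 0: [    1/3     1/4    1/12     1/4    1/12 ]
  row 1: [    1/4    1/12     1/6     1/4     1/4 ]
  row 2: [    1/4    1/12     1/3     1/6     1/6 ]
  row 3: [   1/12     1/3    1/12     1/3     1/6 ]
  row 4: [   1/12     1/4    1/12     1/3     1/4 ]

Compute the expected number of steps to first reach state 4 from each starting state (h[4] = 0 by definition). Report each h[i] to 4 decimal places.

h = [6.5841, 5.6121, 6.1449, 5.8972, 0.0000]

First-step conditioning: h[4] = 0; for i ≠ 4, h[i] = 1 + Σ_k P[i][k]·h[k].
  h[0] = 1 + 1/3·h[0] + 1/4·h[1] + 1/12·h[2] + 1/4·h[3]
  h[1] = 1 + 1/4·h[0] + 1/12·h[1] + 1/6·h[2] + 1/4·h[3]
  h[2] = 1 + 1/4·h[0] + 1/12·h[1] + 1/3·h[2] + 1/6·h[3]
  h[3] = 1 + 1/12·h[0] + 1/3·h[1] + 1/12·h[2] + 1/3·h[3]
Solving the 4×4 linear system over states ≠ 4 gives exactly h = [1409/214, 1201/214, 1315/214, 631/107, 0] (h[4] = 0 is the target).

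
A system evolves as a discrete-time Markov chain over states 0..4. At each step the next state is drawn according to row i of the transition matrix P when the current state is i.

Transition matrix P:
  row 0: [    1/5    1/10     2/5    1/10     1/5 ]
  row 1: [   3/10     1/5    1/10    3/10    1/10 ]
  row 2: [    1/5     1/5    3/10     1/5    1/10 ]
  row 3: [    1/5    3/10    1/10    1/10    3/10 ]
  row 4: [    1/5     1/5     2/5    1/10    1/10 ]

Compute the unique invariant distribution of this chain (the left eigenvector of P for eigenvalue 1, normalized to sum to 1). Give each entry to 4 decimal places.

Balance equations π_j = Σ_i π_i·P[i][j]:
  π_0 = 1/5·π_0 + 3/10·π_1 + 1/5·π_2 + 1/5·π_3 + 1/5·π_4
  π_1 = 1/10·π_0 + 1/5·π_1 + 1/5·π_2 + 3/10·π_3 + 1/5·π_4
  π_2 = 2/5·π_0 + 1/10·π_1 + 3/10·π_2 + 1/10·π_3 + 2/5·π_4
  π_3 = 1/10·π_0 + 3/10·π_1 + 1/5·π_2 + 1/10·π_3 + 1/10·π_4
  normalize: π_0 + π_1 + π_2 + π_3 + π_4 = 1
Solving the linear system gives exactly π = [821/3741, 728/3741, 331/1247, 619/3741, 20/129].

π = [0.2195, 0.1946, 0.2654, 0.1655, 0.1550]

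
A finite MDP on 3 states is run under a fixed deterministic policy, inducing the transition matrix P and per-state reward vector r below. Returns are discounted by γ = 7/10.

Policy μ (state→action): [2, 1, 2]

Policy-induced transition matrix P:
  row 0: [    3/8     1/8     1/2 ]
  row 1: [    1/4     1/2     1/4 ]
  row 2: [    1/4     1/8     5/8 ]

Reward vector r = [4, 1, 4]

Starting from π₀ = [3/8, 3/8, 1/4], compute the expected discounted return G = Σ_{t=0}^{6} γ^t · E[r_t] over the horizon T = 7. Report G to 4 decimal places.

t=0: π = [0.3750, 0.3750, 0.2500], E[r] = 2.8750, γ^t·E[r] = 2.875000, running G = 2.875000
t=1: π = [0.2969, 0.2656, 0.4375], E[r] = 3.2031, γ^t·E[r] = 2.242188, running G = 5.117188
t=2: π = [0.2871, 0.2246, 0.4883], E[r] = 3.3262, γ^t·E[r] = 1.629824, running G = 6.747012
t=3: π = [0.2859, 0.2092, 0.5049], E[r] = 3.3723, γ^t·E[r] = 1.156704, running G = 7.903716
t=4: π = [0.2857, 0.2035, 0.5108], E[r] = 3.3896, γ^t·E[r] = 0.813847, running G = 8.717563
t=5: π = [0.2857, 0.2013, 0.5130], E[r] = 3.3961, γ^t·E[r] = 0.570784, running G = 9.288346
t=6: π = [0.2857, 0.2005, 0.5138], E[r] = 3.3985, γ^t·E[r] = 0.399835, running G = 9.688181

G = 9.6882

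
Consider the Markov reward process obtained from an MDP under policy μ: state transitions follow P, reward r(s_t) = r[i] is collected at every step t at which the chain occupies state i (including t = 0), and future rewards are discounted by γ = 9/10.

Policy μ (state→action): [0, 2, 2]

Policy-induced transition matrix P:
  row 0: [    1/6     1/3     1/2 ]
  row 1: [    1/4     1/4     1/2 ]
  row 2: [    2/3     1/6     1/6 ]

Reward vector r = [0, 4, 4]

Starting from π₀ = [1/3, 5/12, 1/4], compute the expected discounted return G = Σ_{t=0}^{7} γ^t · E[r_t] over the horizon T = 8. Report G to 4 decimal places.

G = 14.5276

t=0: π = [0.3333, 0.4167, 0.2500], E[r] = 2.6667, γ^t·E[r] = 2.666667, running G = 2.666667
t=1: π = [0.3264, 0.2569, 0.4167], E[r] = 2.6944, γ^t·E[r] = 2.425000, running G = 5.091667
t=2: π = [0.3964, 0.2425, 0.3611], E[r] = 2.4144, γ^t·E[r] = 1.955625, running G = 7.047292
t=3: π = [0.3674, 0.2529, 0.3796], E[r] = 2.5303, γ^t·E[r] = 1.844578, running G = 8.891870
t=4: π = [0.3776, 0.2490, 0.3735], E[r] = 2.4898, γ^t·E[r] = 1.633532, running G = 10.525401
t=5: π = [0.3741, 0.2503, 0.3755], E[r] = 2.5034, γ^t·E[r] = 1.478248, running G = 12.003649
t=6: π = [0.3753, 0.2499, 0.3748], E[r] = 2.4989, γ^t·E[r] = 1.327995, running G = 13.331644
t=7: π = [0.3749, 0.2500, 0.3751], E[r] = 2.5004, γ^t·E[r] = 1.195924, running G = 14.527569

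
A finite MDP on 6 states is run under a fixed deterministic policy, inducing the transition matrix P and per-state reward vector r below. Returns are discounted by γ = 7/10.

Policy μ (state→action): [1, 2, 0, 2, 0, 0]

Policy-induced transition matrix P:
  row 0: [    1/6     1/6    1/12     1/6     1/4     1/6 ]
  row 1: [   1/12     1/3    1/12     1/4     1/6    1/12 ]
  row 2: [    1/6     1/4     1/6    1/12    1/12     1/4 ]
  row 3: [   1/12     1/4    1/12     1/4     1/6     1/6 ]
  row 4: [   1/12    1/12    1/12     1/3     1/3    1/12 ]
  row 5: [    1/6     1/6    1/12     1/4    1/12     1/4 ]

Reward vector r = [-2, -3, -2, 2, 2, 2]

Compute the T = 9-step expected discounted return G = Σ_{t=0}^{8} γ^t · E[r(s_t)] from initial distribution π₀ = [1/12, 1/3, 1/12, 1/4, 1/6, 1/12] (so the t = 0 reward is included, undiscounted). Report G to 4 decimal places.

t=0: π = [0.0833, 0.3333, 0.0833, 0.2500, 0.1667, 0.0833], E[r] = -0.3333, γ^t·E[r] = -0.333333, running G = -0.333333
t=1: π = [0.1042, 0.2361, 0.0903, 0.2431, 0.1875, 0.1389], E[r] = 0.0417, γ^t·E[r] = 0.029167, running G = -0.304167
t=2: π = [0.1111, 0.2182, 0.0909, 0.2419, 0.1875, 0.1505], E[r] = 0.1013, γ^t·E[r] = 0.049624, running G = -0.254543
t=3: π = [0.1127, 0.2151, 0.0909, 0.2412, 0.1871, 0.1530], E[r] = 0.1099, γ^t·E[r] = 0.037698, running G = -0.216845
t=4: π = [0.1130, 0.2146, 0.0909, 0.2410, 0.1869, 0.1535], E[r] = 0.1111, γ^t·E[r] = 0.026680, running G = -0.190166
t=5: π = [0.1131, 0.2145, 0.0909, 0.2410, 0.1869, 0.1536], E[r] = 0.1113, γ^t·E[r] = 0.018702, running G = -0.171463
t=6: π = [0.1131, 0.2145, 0.0909, 0.2410, 0.1869, 0.1536], E[r] = 0.1113, γ^t·E[r] = 0.013094, running G = -0.158369
t=7: π = [0.1131, 0.2145, 0.0909, 0.2410, 0.1869, 0.1536], E[r] = 0.1113, γ^t·E[r] = 0.009166, running G = -0.149203
t=8: π = [0.1131, 0.2145, 0.0909, 0.2410, 0.1869, 0.1536], E[r] = 0.1113, γ^t·E[r] = 0.006416, running G = -0.142787

G = -0.1428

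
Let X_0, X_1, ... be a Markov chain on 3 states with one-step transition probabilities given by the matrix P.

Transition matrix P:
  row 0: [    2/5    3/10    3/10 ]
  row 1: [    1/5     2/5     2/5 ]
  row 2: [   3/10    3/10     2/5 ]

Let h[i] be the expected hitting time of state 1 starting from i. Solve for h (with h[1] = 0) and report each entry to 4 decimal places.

First-step conditioning: h[1] = 0; for i ≠ 1, h[i] = 1 + Σ_k P[i][k]·h[k].
  h[0] = 1 + 2/5·h[0] + 3/10·h[2]
  h[2] = 1 + 3/10·h[0] + 2/5·h[2]
Solving the 2×2 linear system over states ≠ 1 gives exactly h = [10/3, 0, 10/3] (h[1] = 0 is the target).

h = [3.3333, 0.0000, 3.3333]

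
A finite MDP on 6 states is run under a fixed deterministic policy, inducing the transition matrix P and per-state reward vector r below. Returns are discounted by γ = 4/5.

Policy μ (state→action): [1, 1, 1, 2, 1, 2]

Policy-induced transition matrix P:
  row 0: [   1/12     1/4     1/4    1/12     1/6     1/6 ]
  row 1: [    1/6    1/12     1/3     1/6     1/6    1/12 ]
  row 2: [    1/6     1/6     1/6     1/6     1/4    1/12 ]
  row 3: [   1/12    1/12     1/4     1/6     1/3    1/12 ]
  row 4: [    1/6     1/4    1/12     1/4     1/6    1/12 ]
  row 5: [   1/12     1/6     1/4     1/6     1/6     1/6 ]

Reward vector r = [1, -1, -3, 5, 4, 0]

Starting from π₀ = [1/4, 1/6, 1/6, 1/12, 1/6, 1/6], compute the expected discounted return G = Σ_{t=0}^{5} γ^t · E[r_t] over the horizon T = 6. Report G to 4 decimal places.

t=0: π = [0.2500, 0.1667, 0.1667, 0.0833, 0.1667, 0.1667], E[r] = 0.6667, γ^t·E[r] = 0.666667, running G = 0.666667
t=1: π = [0.1250, 0.1806, 0.2222, 0.1597, 0.1944, 0.1181], E[r] = 0.8542, γ^t·E[r] = 0.683333, running G = 1.350000
t=2: π = [0.1331, 0.1649, 0.2141, 0.1725, 0.2118, 0.1036], E[r] = 1.0353, γ^t·E[r] = 0.662593, running G = 2.012593
t=3: π = [0.1326, 0.1673, 0.2106, 0.1732, 0.2133, 0.1031], E[r] = 1.0526, γ^t·E[r] = 0.538938, running G = 2.551531
t=4: π = [0.1326, 0.1671, 0.2108, 0.1734, 0.2131, 0.1030], E[r] = 1.0522, γ^t·E[r] = 0.430998, running G = 2.982528
t=5: π = [0.1326, 0.1671, 0.2108, 0.1734, 0.2131, 0.1030], E[r] = 1.0524, γ^t·E[r] = 0.344845, running G = 3.327373

G = 3.3274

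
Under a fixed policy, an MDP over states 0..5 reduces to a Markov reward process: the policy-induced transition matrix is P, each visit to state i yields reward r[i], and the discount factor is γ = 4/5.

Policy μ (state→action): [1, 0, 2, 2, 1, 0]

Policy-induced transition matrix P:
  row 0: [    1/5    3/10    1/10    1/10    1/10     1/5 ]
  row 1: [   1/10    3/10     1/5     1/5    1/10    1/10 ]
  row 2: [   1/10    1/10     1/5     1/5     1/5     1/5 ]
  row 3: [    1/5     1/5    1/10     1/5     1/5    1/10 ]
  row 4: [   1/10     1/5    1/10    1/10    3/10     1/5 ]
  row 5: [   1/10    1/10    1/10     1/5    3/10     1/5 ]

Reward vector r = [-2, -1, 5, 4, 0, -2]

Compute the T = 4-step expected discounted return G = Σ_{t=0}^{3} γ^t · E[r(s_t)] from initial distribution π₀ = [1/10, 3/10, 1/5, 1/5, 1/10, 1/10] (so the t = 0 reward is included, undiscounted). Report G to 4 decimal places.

G = 2.3045

t=0: π = [0.1000, 0.3000, 0.2000, 0.2000, 0.1000, 0.1000], E[r] = 1.1000, γ^t·E[r] = 1.100000, running G = 1.100000
t=1: π = [0.1300, 0.2100, 0.1500, 0.1800, 0.1800, 0.1500], E[r] = 0.7000, γ^t·E[r] = 0.560000, running G = 1.660000
t=2: π = [0.1310, 0.2040, 0.1360, 0.1690, 0.1990, 0.1610], E[r] = 0.5680, γ^t·E[r] = 0.363520, running G = 2.023520
t=3: π = [0.1300, 0.2038, 0.1340, 0.1670, 0.2025, 0.1627], E[r] = 0.5488, γ^t·E[r] = 0.280986, running G = 2.304506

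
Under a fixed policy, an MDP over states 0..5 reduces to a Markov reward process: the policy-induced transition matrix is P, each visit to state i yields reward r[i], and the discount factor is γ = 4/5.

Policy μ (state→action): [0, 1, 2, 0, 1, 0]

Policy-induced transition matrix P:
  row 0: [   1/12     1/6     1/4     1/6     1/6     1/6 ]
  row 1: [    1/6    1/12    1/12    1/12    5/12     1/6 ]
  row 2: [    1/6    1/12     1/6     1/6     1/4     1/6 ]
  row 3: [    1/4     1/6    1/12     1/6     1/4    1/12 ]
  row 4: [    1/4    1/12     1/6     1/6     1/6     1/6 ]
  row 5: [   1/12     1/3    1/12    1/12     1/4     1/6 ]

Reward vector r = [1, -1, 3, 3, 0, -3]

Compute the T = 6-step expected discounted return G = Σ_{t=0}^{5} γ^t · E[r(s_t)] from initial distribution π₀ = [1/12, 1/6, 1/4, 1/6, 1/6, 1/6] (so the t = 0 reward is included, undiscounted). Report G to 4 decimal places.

G = 1.7582

t=0: π = [0.0833, 0.1667, 0.2500, 0.1667, 0.1667, 0.1667], E[r] = 0.6667, γ^t·E[r] = 0.666667, running G = 0.666667
t=1: π = [0.1736, 0.1458, 0.1319, 0.1389, 0.2569, 0.1528], E[r] = 0.3819, γ^t·E[r] = 0.305556, running G = 0.972222
t=2: π = [0.1725, 0.1476, 0.1447, 0.1418, 0.2384, 0.1551], E[r] = 0.4190, γ^t·E[r] = 0.268148, running G = 1.240370
t=3: π = [0.1711, 0.1483, 0.1440, 0.1414, 0.2404, 0.1549], E[r] = 0.4145, γ^t·E[r] = 0.212247, running G = 1.452617
t=4: π = [0.1713, 0.1481, 0.1439, 0.1414, 0.2404, 0.1549], E[r] = 0.4144, γ^t·E[r] = 0.169750, running G = 1.622367
t=5: π = [0.1713, 0.1481, 0.1439, 0.1414, 0.2404, 0.1549], E[r] = 0.4145, γ^t·E[r] = 0.135835, running G = 1.758202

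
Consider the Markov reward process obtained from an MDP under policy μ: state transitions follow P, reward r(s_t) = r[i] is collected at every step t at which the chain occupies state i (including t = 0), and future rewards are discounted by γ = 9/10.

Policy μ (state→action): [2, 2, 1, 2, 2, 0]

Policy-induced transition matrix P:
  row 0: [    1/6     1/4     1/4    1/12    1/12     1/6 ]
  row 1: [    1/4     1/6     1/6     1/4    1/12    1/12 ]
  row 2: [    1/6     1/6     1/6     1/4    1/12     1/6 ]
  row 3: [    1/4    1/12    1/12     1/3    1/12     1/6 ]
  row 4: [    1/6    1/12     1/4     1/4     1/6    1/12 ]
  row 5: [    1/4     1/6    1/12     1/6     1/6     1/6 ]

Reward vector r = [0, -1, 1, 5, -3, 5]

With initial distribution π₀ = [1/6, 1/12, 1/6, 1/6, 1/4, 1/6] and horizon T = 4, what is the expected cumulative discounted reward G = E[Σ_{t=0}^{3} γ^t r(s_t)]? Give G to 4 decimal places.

G = 4.6870

t=0: π = [0.1667, 0.0833, 0.1667, 0.1667, 0.2500, 0.1667], E[r] = 1.0000, γ^t·E[r] = 1.000000, running G = 1.000000
t=1: π = [0.2014, 0.1458, 0.1736, 0.2222, 0.1181, 0.1389], E[r] = 1.4792, γ^t·E[r] = 1.331250, running G = 2.331250
t=2: π = [0.2089, 0.1551, 0.1632, 0.2234, 0.1047, 0.1447], E[r] = 1.5341, γ^t·E[r] = 1.242656, running G = 3.573906
t=3: π = [0.2103, 0.1567, 0.1621, 0.2217, 0.1041, 0.1450], E[r] = 1.5268, γ^t·E[r] = 1.113047, running G = 4.686953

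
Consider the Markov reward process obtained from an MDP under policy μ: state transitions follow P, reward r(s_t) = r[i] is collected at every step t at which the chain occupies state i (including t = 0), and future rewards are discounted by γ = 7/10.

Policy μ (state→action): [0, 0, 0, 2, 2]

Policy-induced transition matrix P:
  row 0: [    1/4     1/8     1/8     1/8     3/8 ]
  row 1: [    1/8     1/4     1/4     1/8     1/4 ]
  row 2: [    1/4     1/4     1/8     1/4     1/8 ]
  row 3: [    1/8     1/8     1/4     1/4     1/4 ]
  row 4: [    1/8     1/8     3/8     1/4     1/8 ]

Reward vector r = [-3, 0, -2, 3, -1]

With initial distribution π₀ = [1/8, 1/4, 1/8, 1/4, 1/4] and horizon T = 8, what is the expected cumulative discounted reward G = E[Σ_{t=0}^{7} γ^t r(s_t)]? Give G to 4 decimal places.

G = -1.3556

t=0: π = [0.1250, 0.2500, 0.1250, 0.2500, 0.2500], E[r] = -0.1250, γ^t·E[r] = -0.125000, running G = -0.125000
t=1: π = [0.1563, 0.1719, 0.2500, 0.2031, 0.2188], E[r] = -0.5781, γ^t·E[r] = -0.404688, running G = -0.529688
t=2: π = [0.1758, 0.1777, 0.2266, 0.2090, 0.2109], E[r] = -0.5645, γ^t·E[r] = -0.276582, running G = -0.806270
t=3: π = [0.1753, 0.1755, 0.2261, 0.2058, 0.2173], E[r] = -0.5779, γ^t·E[r] = -0.198213, running G = -1.004483
t=4: π = [0.1752, 0.1752, 0.2270, 0.2061, 0.2165], E[r] = -0.5775, γ^t·E[r] = -0.138669, running G = -1.143151
t=5: π = [0.1753, 0.1753, 0.2268, 0.2062, 0.2165], E[r] = -0.5772, γ^t·E[r] = -0.097017, running G = -1.240169
t=6: π = [0.1753, 0.1753, 0.2268, 0.2062, 0.2165], E[r] = -0.5773, γ^t·E[r] = -0.067922, running G = -1.308091
t=7: π = [0.1753, 0.1753, 0.2268, 0.2062, 0.2165], E[r] = -0.5773, γ^t·E[r] = -0.047545, running G = -1.355636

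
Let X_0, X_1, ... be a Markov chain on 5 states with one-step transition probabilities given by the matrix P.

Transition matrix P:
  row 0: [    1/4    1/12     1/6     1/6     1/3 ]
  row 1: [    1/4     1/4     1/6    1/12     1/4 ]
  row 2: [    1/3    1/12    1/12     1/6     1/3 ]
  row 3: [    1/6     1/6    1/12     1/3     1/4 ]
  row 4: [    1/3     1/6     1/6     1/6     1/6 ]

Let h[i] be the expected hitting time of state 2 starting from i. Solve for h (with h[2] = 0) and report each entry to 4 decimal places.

h = [6.6135, 6.5484, 0.0000, 7.2688, 6.6088]

First-step conditioning: h[2] = 0; for i ≠ 2, h[i] = 1 + Σ_k P[i][k]·h[k].
  h[0] = 1 + 1/4·h[0] + 1/12·h[1] + 1/6·h[3] + 1/3·h[4]
  h[1] = 1 + 1/4·h[0] + 1/4·h[1] + 1/12·h[3] + 1/4·h[4]
  h[3] = 1 + 1/6·h[0] + 1/6·h[1] + 1/3·h[3] + 1/4·h[4]
  h[4] = 1 + 1/3·h[0] + 1/6·h[1] + 1/6·h[3] + 1/6·h[4]
Solving the 4×4 linear system over states ≠ 2 gives exactly h = [8538/1291, 8454/1291, 0, 9384/1291, 8532/1291] (h[2] = 0 is the target).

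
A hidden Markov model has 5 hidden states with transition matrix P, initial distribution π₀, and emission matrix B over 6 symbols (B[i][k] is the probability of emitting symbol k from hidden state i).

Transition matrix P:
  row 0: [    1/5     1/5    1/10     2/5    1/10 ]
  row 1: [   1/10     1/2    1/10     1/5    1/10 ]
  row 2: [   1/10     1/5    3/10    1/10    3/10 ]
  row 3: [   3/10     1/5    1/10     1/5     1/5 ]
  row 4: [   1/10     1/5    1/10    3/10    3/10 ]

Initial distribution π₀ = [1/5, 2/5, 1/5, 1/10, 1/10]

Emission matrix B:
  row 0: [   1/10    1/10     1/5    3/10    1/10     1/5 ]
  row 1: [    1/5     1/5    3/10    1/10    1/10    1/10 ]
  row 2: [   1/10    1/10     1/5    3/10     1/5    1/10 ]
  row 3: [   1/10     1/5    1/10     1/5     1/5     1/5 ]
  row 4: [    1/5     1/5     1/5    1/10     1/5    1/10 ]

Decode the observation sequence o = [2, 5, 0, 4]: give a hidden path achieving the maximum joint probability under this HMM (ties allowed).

path = [1, 1, 1, 1]

t=0: δ = [4.000e-02, 1.200e-01, 4.000e-02, 1.000e-02, 2.000e-02]  (obs o_0=2)
t=1: δ = [2.400e-03, 6.000e-03, 1.200e-03, 4.800e-03, 1.200e-03]  ψ = [1, 1, 1, 1, 1]  (obs o_1=5)
t=2: δ = [1.440e-04, 6.000e-04, 6.000e-05, 1.200e-04, 1.920e-04]  ψ = [3, 1, 1, 1, 3]  (obs o_2=0)
t=3: δ = [6.000e-06, 3.000e-05, 1.200e-05, 2.400e-05, 1.200e-05]  ψ = [1, 1, 1, 1, 1]  (obs o_3=4)
backtrack: best end state = 1; path = [1, 1, 1, 1]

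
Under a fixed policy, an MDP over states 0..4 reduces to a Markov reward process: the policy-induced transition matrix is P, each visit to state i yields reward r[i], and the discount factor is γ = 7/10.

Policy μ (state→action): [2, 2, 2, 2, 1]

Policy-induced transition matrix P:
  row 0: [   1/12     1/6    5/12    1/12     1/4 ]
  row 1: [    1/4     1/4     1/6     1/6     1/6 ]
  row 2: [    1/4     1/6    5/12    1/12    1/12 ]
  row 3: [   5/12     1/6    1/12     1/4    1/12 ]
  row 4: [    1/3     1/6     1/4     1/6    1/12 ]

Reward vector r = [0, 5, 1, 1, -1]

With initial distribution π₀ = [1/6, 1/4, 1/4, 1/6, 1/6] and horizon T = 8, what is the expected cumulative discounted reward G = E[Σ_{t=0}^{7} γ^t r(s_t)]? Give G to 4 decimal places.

G = 4.0916

t=0: π = [0.1667, 0.2500, 0.2500, 0.1667, 0.1667], E[r] = 1.5000, γ^t·E[r] = 1.500000, running G = 1.500000
t=1: π = [0.2639, 0.1875, 0.2708, 0.1458, 0.1319], E[r] = 1.2222, γ^t·E[r] = 0.855556, running G = 2.355556
t=2: π = [0.2413, 0.1823, 0.2992, 0.1343, 0.1429], E[r] = 1.2020, γ^t·E[r] = 0.588964, running G = 2.944520
t=3: π = [0.2441, 0.1819, 0.3025, 0.1328, 0.1387], E[r] = 1.2059, γ^t·E[r] = 0.413615, running G = 3.358134
t=4: π = [0.2430, 0.1818, 0.3038, 0.1322, 0.1392], E[r] = 1.2059, γ^t·E[r] = 0.289545, running G = 3.647679
t=5: π = [0.2431, 0.1818, 0.3040, 0.1321, 0.1390], E[r] = 1.2062, γ^t·E[r] = 0.202721, running G = 3.850401
t=6: π = [0.2431, 0.1818, 0.3040, 0.1321, 0.1390], E[r] = 1.2062, γ^t·E[r] = 0.141906, running G = 3.992307
t=7: π = [0.2431, 0.1818, 0.3040, 0.1321, 0.1390], E[r] = 1.2062, γ^t·E[r] = 0.099335, running G = 4.091642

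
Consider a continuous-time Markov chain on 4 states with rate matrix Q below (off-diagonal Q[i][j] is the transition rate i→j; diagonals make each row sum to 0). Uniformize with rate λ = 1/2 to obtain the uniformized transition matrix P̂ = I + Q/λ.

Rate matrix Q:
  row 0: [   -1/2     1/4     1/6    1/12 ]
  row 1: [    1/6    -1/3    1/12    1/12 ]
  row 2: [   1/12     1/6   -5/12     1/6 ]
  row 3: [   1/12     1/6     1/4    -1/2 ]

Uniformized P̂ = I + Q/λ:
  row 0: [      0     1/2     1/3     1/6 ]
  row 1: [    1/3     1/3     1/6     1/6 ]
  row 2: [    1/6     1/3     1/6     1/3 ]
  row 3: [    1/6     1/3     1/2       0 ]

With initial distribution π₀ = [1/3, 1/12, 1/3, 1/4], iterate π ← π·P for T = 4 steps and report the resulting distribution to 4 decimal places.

π = [0.1963, 0.3651, 0.2573, 0.1813]

t=0: π = [0.3333, 0.0833, 0.3333, 0.2500]
t=1: π = [0.1250, 0.3889, 0.3056, 0.1806]
t=2: π = [0.2106, 0.3542, 0.2477, 0.1875]
t=3: π = [0.1906, 0.3684, 0.2643, 0.1767]
t=4: π = [0.1963, 0.3651, 0.2573, 0.1813]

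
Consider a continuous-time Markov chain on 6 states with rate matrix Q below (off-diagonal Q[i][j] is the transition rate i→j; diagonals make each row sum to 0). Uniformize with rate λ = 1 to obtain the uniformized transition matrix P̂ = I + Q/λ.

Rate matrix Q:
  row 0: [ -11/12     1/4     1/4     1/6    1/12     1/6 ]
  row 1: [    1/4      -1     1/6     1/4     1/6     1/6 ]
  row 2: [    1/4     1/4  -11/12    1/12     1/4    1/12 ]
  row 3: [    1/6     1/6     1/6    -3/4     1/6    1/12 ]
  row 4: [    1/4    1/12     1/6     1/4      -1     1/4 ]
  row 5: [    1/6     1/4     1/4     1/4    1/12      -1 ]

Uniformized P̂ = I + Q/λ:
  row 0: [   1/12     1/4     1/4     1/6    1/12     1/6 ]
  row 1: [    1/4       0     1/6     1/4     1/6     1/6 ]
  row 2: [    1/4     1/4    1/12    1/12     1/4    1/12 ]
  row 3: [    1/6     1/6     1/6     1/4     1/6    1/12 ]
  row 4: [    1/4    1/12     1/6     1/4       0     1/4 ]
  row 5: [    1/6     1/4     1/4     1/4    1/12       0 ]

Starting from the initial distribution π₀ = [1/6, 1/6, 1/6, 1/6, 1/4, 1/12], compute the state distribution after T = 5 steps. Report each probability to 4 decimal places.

t=0: π = [0.1667, 0.1667, 0.1667, 0.1667, 0.2500, 0.0833]
t=1: π = [0.2014, 0.1528, 0.1736, 0.2083, 0.1181, 0.1458]
t=2: π = [0.1869, 0.1748, 0.1811, 0.2043, 0.1325, 0.1204]
t=3: π = [0.1918, 0.1672, 0.1772, 0.2042, 0.1341, 0.1255]
t=4: π = [0.1906, 0.1688, 0.1783, 0.2045, 0.1326, 0.1251]
t=5: π = [0.1908, 0.1686, 0.1781, 0.2044, 0.1331, 0.1250]

π = [0.1908, 0.1686, 0.1781, 0.2044, 0.1331, 0.1250]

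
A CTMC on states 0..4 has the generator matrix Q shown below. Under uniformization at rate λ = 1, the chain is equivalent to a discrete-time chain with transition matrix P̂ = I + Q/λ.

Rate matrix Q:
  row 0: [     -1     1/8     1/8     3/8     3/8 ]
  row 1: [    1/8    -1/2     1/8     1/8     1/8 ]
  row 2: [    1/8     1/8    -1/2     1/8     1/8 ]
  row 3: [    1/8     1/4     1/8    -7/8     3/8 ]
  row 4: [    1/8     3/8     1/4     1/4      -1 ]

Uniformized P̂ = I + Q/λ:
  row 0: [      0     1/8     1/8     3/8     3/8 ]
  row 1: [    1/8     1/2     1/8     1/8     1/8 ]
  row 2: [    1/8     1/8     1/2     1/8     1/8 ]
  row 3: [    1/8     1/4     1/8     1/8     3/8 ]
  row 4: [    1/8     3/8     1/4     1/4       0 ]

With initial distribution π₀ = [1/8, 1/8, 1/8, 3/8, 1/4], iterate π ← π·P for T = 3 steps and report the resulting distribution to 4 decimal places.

t=0: π = [0.1250, 0.1250, 0.1250, 0.3750, 0.2500]
t=1: π = [0.1094, 0.2813, 0.2031, 0.1875, 0.2188]
t=2: π = [0.1113, 0.3086, 0.2285, 0.1797, 0.1719]
t=3: π = [0.1111, 0.3062, 0.2322, 0.1743, 0.1763]

π = [0.1111, 0.3062, 0.2322, 0.1743, 0.1763]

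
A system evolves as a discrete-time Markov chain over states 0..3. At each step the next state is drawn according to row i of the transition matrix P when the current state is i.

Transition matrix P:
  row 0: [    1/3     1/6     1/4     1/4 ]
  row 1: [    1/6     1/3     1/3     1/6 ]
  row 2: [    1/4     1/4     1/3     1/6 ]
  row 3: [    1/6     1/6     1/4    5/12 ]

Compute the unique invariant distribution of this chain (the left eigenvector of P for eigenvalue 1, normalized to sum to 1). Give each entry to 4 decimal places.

π = [0.2294, 0.2294, 0.2936, 0.2477]

Balance equations π_j = Σ_i π_i·P[i][j]:
  π_0 = 1/3·π_0 + 1/6·π_1 + 1/4·π_2 + 1/6·π_3
  π_1 = 1/6·π_0 + 1/3·π_1 + 1/4·π_2 + 1/6·π_3
  π_2 = 1/4·π_0 + 1/3·π_1 + 1/3·π_2 + 1/4·π_3
  normalize: π_0 + π_1 + π_2 + π_3 = 1
Solving the linear system gives exactly π = [25/109, 25/109, 32/109, 27/109].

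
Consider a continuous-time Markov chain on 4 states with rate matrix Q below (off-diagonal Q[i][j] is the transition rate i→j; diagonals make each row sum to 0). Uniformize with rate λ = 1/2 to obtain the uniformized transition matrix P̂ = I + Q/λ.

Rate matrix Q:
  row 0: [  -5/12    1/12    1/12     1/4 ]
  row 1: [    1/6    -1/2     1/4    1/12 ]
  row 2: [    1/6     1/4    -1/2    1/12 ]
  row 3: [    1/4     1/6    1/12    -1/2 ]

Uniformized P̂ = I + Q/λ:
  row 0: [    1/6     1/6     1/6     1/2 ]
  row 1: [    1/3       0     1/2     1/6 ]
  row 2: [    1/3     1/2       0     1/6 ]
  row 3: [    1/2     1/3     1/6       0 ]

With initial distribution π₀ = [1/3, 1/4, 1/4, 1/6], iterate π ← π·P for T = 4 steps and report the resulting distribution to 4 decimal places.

π = [0.3200, 0.2373, 0.2098, 0.2329]

t=0: π = [0.3333, 0.2500, 0.2500, 0.1667]
t=1: π = [0.3056, 0.2361, 0.2083, 0.2500]
t=2: π = [0.3241, 0.2384, 0.2106, 0.2269]
t=3: π = [0.3171, 0.2350, 0.2110, 0.2369]
t=4: π = [0.3200, 0.2373, 0.2098, 0.2329]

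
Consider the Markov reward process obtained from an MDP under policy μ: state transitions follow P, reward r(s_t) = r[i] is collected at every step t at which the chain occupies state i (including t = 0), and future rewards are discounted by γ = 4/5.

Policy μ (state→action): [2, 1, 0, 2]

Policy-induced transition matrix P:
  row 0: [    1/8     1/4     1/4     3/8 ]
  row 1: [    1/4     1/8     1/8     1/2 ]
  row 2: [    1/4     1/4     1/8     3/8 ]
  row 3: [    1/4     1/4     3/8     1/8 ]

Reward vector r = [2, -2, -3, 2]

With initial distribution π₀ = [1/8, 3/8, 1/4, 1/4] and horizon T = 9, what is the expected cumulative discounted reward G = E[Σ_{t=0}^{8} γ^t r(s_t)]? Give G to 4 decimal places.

G = -0.7866

t=0: π = [0.1250, 0.3750, 0.2500, 0.2500], E[r] = -0.7500, γ^t·E[r] = -0.750000, running G = -0.750000
t=1: π = [0.2344, 0.2031, 0.2031, 0.3594], E[r] = 0.1719, γ^t·E[r] = 0.137500, running G = -0.612500
t=2: π = [0.2207, 0.2246, 0.2441, 0.3105], E[r] = -0.1191, γ^t·E[r] = -0.076250, running G = -0.688750
t=3: π = [0.2224, 0.2219, 0.2302, 0.3254], E[r] = -0.0388, γ^t·E[r] = -0.019875, running G = -0.708625
t=4: π = [0.2222, 0.2223, 0.2342, 0.3214], E[r] = -0.0598, γ^t·E[r] = -0.024513, running G = -0.733138
t=5: π = [0.2222, 0.2222, 0.2331, 0.3224], E[r] = -0.0545, γ^t·E[r] = -0.017849, running G = -0.750986
t=6: π = [0.2222, 0.2222, 0.2334, 0.3222], E[r] = -0.0558, γ^t·E[r] = -0.014635, running G = -0.765621
t=7: π = [0.2222, 0.2222, 0.2333, 0.3222], E[r] = -0.0555, γ^t·E[r] = -0.011636, running G = -0.777258
t=8: π = [0.2222, 0.2222, 0.2333, 0.3222], E[r] = -0.0556, γ^t·E[r] = -0.009324, running G = -0.786581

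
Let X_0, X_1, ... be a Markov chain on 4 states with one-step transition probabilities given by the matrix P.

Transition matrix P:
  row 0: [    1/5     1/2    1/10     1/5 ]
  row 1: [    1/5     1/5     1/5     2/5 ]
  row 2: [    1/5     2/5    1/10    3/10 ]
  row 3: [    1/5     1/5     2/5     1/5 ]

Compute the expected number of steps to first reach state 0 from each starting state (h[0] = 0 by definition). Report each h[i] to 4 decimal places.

First-step conditioning: h[0] = 0; for i ≠ 0, h[i] = 1 + Σ_k P[i][k]·h[k].
  h[1] = 1 + 1/5·h[1] + 1/5·h[2] + 2/5·h[3]
  h[2] = 1 + 2/5·h[1] + 1/10·h[2] + 3/10·h[3]
  h[3] = 1 + 1/5·h[1] + 2/5·h[2] + 1/5·h[3]
Solving the 3×3 linear system over states ≠ 0 gives exactly h = [0, 5, 5, 5] (h[0] = 0 is the target).

h = [0.0000, 5.0000, 5.0000, 5.0000]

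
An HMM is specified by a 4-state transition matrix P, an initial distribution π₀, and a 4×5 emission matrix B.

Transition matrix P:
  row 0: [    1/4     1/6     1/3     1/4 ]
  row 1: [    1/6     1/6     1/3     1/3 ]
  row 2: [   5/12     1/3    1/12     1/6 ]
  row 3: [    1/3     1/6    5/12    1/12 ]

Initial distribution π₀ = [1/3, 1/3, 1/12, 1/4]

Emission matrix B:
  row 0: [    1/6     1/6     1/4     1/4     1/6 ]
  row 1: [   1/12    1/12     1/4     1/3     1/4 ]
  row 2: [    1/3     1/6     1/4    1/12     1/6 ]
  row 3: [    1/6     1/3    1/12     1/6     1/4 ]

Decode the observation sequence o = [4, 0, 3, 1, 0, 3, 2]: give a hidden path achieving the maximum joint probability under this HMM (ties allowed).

t=0: δ = [5.556e-02, 8.333e-02, 1.389e-02, 6.250e-02]  (obs o_0=4)
t=1: δ = [3.472e-03, 1.157e-03, 9.259e-03, 4.630e-03]  ψ = [3, 1, 1, 1]  (obs o_1=0)
t=2: δ = [9.645e-04, 1.029e-03, 1.608e-04, 2.572e-04]  ψ = [2, 2, 3, 2]  (obs o_2=3)
t=3: δ = [4.019e-05, 1.429e-05, 5.716e-05, 1.143e-04]  ψ = [0, 1, 1, 1]  (obs o_3=1)
t=4: δ = [6.351e-06, 1.588e-06, 1.588e-05, 1.674e-06]  ψ = [3, 2, 3, 0]  (obs o_4=0)
t=5: δ = [1.654e-06, 1.764e-06, 1.764e-07, 4.410e-07]  ψ = [2, 2, 0, 2]  (obs o_5=3)
t=6: δ = [1.034e-07, 7.350e-08, 1.470e-07, 4.900e-08]  ψ = [0, 1, 1, 1]  (obs o_6=2)
backtrack: best end state = 2; path = [1, 2, 1, 3, 2, 1, 2]

path = [1, 2, 1, 3, 2, 1, 2]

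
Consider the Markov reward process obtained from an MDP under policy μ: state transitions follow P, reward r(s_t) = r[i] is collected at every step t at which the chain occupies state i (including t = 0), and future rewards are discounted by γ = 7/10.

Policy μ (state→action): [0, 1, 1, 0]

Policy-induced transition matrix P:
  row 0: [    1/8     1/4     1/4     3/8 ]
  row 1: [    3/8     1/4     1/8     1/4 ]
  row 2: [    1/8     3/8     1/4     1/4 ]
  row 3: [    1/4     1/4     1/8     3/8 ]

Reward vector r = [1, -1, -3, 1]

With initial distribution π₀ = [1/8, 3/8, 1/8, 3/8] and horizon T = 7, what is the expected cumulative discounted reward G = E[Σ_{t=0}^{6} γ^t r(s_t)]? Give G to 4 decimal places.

G = -0.6978

t=0: π = [0.1250, 0.3750, 0.1250, 0.3750], E[r] = -0.2500, γ^t·E[r] = -0.250000, running G = -0.250000
t=1: π = [0.2656, 0.2656, 0.1563, 0.3125], E[r] = -0.1563, γ^t·E[r] = -0.109375, running G = -0.359375
t=2: π = [0.2305, 0.2695, 0.1777, 0.3223], E[r] = -0.2500, γ^t·E[r] = -0.122500, running G = -0.481875
t=3: π = [0.2327, 0.2722, 0.1760, 0.3191], E[r] = -0.2485, γ^t·E[r] = -0.085248, running G = -0.567123
t=4: π = [0.2329, 0.2720, 0.1761, 0.3190], E[r] = -0.2484, γ^t·E[r] = -0.059629, running G = -0.626752
t=5: π = [0.2329, 0.2720, 0.1761, 0.3190], E[r] = -0.2485, γ^t·E[r] = -0.041771, running G = -0.668523
t=6: π = [0.2329, 0.2720, 0.1761, 0.3190], E[r] = -0.2485, γ^t·E[r] = -0.029240, running G = -0.697763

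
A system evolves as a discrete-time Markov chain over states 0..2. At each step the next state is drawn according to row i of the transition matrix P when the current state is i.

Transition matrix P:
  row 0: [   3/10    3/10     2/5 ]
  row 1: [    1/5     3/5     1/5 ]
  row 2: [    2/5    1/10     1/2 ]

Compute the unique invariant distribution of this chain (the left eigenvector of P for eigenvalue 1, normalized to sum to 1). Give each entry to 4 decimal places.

π = [0.3051, 0.3220, 0.3729]

Balance equations π_j = Σ_i π_i·P[i][j]:
  π_0 = 3/10·π_0 + 1/5·π_1 + 2/5·π_2
  π_1 = 3/10·π_0 + 3/5·π_1 + 1/10·π_2
  normalize: π_0 + π_1 + π_2 = 1
Solving the linear system gives exactly π = [18/59, 19/59, 22/59].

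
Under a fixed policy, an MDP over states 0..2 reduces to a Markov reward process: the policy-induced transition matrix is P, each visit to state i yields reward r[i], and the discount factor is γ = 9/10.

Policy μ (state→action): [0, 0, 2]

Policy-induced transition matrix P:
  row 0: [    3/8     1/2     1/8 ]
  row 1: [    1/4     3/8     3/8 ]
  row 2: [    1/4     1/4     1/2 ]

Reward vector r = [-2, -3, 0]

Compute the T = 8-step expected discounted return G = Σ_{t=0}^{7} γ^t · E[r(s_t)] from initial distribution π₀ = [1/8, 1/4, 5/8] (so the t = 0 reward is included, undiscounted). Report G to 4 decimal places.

G = -8.6344

t=0: π = [0.1250, 0.2500, 0.6250], E[r] = -1.0000, γ^t·E[r] = -1.000000, running G = -1.000000
t=1: π = [0.2656, 0.3125, 0.4219], E[r] = -1.4688, γ^t·E[r] = -1.321875, running G = -2.321875
t=2: π = [0.2832, 0.3555, 0.3613], E[r] = -1.6328, γ^t·E[r] = -1.322578, running G = -3.644453
t=3: π = [0.2854, 0.3652, 0.3494], E[r] = -1.6665, γ^t·E[r] = -1.214881, running G = -4.859334
t=4: π = [0.2857, 0.3670, 0.3473], E[r] = -1.6724, γ^t·E[r] = -1.097238, running G = -5.956572
t=5: π = [0.2857, 0.3673, 0.3470], E[r] = -1.6733, γ^t·E[r] = -0.988068, running G = -6.944640
t=6: π = [0.2857, 0.3673, 0.3469], E[r] = -1.6734, γ^t·E[r] = -0.889337, running G = -7.833977
t=7: π = [0.2857, 0.3673, 0.3469], E[r] = -1.6735, γ^t·E[r] = -0.800414, running G = -8.634391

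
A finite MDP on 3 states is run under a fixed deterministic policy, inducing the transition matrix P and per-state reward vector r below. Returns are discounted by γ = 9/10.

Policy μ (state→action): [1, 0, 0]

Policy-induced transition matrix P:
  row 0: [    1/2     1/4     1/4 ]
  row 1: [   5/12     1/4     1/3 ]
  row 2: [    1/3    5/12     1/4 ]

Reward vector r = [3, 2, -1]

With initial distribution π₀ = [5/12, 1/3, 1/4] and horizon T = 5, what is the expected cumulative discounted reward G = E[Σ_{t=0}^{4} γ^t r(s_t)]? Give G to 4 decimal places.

t=0: π = [0.4167, 0.3333, 0.2500], E[r] = 1.6667, γ^t·E[r] = 1.666667, running G = 1.666667
t=1: π = [0.4306, 0.2917, 0.2778], E[r] = 1.5972, γ^t·E[r] = 1.437500, running G = 3.104167
t=2: π = [0.4294, 0.2963, 0.2743], E[r] = 1.6065, γ^t·E[r] = 1.301250, running G = 4.405417
t=3: π = [0.4296, 0.2957, 0.2747], E[r] = 1.6055, γ^t·E[r] = 1.170422, running G = 5.575839
t=4: π = [0.4296, 0.2958, 0.2746], E[r] = 1.6056, γ^t·E[r] = 1.053464, running G = 6.629303

G = 6.6293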